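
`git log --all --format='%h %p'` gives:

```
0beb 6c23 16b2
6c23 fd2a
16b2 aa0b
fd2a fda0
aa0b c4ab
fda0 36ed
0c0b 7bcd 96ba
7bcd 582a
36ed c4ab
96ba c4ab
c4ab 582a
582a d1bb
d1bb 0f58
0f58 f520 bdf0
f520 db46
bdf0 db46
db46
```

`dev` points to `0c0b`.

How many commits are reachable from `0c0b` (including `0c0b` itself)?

10

Walking parent pointers from 0c0b: reachable set = {0c0b, 0f58, 582a, 7bcd, 96ba, bdf0, c4ab, d1bb, db46, f520}.
That is 10 commits.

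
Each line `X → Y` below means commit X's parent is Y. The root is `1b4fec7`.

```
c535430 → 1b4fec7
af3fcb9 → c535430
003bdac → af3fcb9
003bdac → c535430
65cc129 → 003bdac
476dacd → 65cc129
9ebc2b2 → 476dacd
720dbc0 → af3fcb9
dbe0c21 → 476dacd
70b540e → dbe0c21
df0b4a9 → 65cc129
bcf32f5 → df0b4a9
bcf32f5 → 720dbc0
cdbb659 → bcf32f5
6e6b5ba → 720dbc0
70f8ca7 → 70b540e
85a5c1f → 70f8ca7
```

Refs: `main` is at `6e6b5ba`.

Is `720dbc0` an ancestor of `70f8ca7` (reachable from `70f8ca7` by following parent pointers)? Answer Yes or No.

Ancestors of 70f8ca7: {003bdac, 1b4fec7, 476dacd, 65cc129, 70b540e, 70f8ca7, af3fcb9, c535430, dbe0c21}.
720dbc0 is not in that set, so it is not an ancestor of 70f8ca7.

No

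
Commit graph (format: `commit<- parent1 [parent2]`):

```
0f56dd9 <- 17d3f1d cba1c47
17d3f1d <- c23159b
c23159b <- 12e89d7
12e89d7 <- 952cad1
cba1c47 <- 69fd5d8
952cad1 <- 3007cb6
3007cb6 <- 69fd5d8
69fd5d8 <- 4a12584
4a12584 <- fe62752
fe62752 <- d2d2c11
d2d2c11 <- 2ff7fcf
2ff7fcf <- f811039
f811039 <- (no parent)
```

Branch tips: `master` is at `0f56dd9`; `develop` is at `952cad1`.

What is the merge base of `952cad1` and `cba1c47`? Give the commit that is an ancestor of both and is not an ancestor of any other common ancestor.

69fd5d8

Ancestors of 952cad1: {2ff7fcf, 3007cb6, 4a12584, 69fd5d8, 952cad1, d2d2c11, f811039, fe62752}.
Ancestors of cba1c47: {2ff7fcf, 4a12584, 69fd5d8, cba1c47, d2d2c11, f811039, fe62752}.
Common ancestors: {2ff7fcf, 4a12584, 69fd5d8, d2d2c11, f811039, fe62752}.
Among these, 69fd5d8 is not an ancestor of any other common ancestor — it is the merge base.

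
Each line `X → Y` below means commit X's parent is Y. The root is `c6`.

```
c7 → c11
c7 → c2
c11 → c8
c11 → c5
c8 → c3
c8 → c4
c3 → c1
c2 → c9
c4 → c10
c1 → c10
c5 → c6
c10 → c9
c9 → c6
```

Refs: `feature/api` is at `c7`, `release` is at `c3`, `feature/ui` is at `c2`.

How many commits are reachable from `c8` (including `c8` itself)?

7

Walking parent pointers from c8: reachable set = {c1, c10, c3, c4, c6, c8, c9}.
That is 7 commits.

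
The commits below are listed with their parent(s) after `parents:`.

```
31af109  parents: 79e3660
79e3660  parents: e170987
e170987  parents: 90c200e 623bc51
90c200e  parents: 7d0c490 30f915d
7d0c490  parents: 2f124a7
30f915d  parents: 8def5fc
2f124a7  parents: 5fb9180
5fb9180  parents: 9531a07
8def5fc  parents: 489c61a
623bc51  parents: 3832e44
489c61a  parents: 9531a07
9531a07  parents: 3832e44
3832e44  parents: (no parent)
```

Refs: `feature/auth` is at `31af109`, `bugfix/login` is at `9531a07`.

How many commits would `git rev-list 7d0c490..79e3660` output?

Reachable from 79e3660: {2f124a7, 30f915d, 3832e44, 489c61a, 5fb9180, 623bc51, 79e3660, 7d0c490, 8def5fc, 90c200e, 9531a07, e170987}.
Reachable from 7d0c490: {2f124a7, 3832e44, 5fb9180, 7d0c490, 9531a07}.
In 79e3660's history but not 7d0c490's: {30f915d, 489c61a, 623bc51, 79e3660, 8def5fc, 90c200e, e170987} — 7 commits.

7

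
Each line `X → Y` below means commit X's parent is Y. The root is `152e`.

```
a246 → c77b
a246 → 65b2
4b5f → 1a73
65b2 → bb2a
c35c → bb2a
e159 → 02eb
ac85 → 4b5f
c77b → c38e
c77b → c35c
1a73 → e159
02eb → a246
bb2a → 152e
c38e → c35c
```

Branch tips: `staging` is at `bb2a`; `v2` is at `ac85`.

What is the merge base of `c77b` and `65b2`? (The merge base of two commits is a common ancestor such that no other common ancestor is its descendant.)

Ancestors of c77b: {152e, bb2a, c35c, c38e, c77b}.
Ancestors of 65b2: {152e, 65b2, bb2a}.
Common ancestors: {152e, bb2a}.
Among these, bb2a is not an ancestor of any other common ancestor — it is the merge base.

bb2a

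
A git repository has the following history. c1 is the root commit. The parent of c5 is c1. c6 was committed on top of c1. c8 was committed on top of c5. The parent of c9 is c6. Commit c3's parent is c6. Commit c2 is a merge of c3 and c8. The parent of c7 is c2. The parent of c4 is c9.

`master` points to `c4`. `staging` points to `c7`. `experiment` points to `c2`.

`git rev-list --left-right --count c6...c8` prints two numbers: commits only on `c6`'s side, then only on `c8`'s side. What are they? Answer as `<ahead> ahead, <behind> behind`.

1 ahead, 2 behind

Reachable from c6: {c1, c6}.
Reachable from c8: {c1, c5, c8}.
Only in c6's history (ahead): {c6} — 1.
Only in c8's history (behind): {c5, c8} — 2.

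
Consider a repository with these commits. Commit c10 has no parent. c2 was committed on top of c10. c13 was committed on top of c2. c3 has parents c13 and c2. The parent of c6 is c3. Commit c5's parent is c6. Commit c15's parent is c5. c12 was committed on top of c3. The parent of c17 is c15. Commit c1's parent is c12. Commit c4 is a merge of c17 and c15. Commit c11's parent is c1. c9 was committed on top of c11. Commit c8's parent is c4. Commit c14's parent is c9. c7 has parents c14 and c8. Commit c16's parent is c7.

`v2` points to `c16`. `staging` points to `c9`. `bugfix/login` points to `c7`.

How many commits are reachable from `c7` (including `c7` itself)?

16

Walking parent pointers from c7: reachable set = {c1, c10, c11, c12, c13, c14, c15, c17, c2, c3, c4, c5, c6, c7, c8, c9}.
That is 16 commits.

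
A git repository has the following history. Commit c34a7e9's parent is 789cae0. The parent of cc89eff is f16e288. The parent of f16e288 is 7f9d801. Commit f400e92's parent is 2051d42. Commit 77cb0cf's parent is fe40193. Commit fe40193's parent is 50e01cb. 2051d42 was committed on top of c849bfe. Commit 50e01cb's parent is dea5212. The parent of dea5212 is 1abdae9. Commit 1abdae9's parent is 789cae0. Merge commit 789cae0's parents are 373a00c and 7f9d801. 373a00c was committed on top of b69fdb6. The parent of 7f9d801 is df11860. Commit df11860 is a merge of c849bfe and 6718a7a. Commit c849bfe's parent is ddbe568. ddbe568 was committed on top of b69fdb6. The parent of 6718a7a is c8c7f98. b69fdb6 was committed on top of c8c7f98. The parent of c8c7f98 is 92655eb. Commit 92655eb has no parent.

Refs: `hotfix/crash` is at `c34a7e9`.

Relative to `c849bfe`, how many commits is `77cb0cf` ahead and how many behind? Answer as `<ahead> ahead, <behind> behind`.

Reachable from 77cb0cf: {1abdae9, 373a00c, 50e01cb, 6718a7a, 77cb0cf, 789cae0, 7f9d801, 92655eb, b69fdb6, c849bfe, c8c7f98, ddbe568, dea5212, df11860, fe40193}.
Reachable from c849bfe: {92655eb, b69fdb6, c849bfe, c8c7f98, ddbe568}.
Only in 77cb0cf's history (ahead): {1abdae9, 373a00c, 50e01cb, 6718a7a, 77cb0cf, 789cae0, 7f9d801, dea5212, df11860, fe40193} — 10.
Only in c849bfe's history (behind): {} — 0.

10 ahead, 0 behind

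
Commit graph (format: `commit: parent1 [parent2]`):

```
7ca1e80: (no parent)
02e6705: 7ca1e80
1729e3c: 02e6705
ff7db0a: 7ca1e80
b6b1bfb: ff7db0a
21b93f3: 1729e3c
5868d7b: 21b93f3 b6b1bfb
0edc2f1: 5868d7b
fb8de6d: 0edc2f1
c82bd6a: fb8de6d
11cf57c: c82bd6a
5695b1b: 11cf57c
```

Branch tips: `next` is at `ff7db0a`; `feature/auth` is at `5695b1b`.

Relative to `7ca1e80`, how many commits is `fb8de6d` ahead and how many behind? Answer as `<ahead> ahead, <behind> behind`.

8 ahead, 0 behind

Reachable from fb8de6d: {02e6705, 0edc2f1, 1729e3c, 21b93f3, 5868d7b, 7ca1e80, b6b1bfb, fb8de6d, ff7db0a}.
Reachable from 7ca1e80: {7ca1e80}.
Only in fb8de6d's history (ahead): {02e6705, 0edc2f1, 1729e3c, 21b93f3, 5868d7b, b6b1bfb, fb8de6d, ff7db0a} — 8.
Only in 7ca1e80's history (behind): {} — 0.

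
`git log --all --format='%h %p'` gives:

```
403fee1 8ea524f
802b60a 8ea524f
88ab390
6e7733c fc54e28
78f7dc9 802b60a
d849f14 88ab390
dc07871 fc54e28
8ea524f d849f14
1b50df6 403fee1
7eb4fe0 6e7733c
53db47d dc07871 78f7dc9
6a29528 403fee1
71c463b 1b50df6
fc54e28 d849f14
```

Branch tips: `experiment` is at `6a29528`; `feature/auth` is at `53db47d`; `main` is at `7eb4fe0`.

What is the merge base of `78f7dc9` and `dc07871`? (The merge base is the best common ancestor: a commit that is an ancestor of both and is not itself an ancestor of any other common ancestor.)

d849f14

Ancestors of 78f7dc9: {78f7dc9, 802b60a, 88ab390, 8ea524f, d849f14}.
Ancestors of dc07871: {88ab390, d849f14, dc07871, fc54e28}.
Common ancestors: {88ab390, d849f14}.
Among these, d849f14 is not an ancestor of any other common ancestor — it is the merge base.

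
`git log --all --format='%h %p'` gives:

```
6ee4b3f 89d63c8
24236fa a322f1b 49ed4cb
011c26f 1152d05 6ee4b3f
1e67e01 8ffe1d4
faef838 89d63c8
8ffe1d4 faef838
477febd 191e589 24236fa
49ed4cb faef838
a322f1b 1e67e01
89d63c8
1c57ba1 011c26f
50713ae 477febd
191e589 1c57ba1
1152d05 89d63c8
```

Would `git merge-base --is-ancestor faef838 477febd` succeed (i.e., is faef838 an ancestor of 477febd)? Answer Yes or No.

Ancestors of 477febd (commits reachable by following parents): {011c26f, 1152d05, 191e589, 1c57ba1, 1e67e01, 24236fa, 477febd, 49ed4cb, 6ee4b3f, 89d63c8, 8ffe1d4, a322f1b, faef838}.
faef838 is in that set, so it is an ancestor of 477febd.

Yes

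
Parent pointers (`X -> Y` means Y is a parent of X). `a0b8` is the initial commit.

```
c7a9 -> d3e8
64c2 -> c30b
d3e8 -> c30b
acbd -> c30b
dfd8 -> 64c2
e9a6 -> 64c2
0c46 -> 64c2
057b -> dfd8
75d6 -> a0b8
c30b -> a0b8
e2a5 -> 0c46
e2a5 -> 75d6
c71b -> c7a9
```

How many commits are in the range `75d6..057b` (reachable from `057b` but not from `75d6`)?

Reachable from 057b: {057b, 64c2, a0b8, c30b, dfd8}.
Reachable from 75d6: {75d6, a0b8}.
In 057b's history but not 75d6's: {057b, 64c2, c30b, dfd8} — 4 commits.

4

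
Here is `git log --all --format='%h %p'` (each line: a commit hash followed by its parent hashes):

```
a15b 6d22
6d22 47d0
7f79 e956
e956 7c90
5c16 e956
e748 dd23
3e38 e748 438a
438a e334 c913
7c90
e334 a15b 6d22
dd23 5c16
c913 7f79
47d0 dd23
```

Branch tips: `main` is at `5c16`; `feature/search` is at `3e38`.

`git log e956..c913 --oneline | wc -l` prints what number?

2

Reachable from c913: {7c90, 7f79, c913, e956}.
Reachable from e956: {7c90, e956}.
In c913's history but not e956's: {7f79, c913} — 2 commits.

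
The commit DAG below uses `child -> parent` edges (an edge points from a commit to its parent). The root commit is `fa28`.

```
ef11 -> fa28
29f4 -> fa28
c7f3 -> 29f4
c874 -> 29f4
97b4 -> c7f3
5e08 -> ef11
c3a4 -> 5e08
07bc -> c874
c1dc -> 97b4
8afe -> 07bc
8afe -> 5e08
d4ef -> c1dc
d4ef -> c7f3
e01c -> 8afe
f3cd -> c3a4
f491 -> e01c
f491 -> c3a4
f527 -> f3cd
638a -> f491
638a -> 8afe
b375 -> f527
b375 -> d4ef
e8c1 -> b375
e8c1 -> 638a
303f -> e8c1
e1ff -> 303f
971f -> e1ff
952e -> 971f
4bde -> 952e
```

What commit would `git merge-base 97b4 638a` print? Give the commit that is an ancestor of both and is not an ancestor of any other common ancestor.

Ancestors of 97b4: {29f4, 97b4, c7f3, fa28}.
Ancestors of 638a: {07bc, 29f4, 5e08, 638a, 8afe, c3a4, c874, e01c, ef11, f491, fa28}.
Common ancestors: {29f4, fa28}.
Among these, 29f4 is not an ancestor of any other common ancestor — it is the merge base.

29f4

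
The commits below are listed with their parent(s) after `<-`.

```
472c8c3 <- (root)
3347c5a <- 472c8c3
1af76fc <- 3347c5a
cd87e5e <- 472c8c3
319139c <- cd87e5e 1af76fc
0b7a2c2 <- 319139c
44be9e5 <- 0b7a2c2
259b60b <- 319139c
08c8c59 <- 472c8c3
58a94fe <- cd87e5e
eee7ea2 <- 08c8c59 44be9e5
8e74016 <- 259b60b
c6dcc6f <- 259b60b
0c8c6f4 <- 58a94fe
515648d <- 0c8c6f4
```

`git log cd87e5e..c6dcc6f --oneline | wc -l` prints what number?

Reachable from c6dcc6f: {1af76fc, 259b60b, 319139c, 3347c5a, 472c8c3, c6dcc6f, cd87e5e}.
Reachable from cd87e5e: {472c8c3, cd87e5e}.
In c6dcc6f's history but not cd87e5e's: {1af76fc, 259b60b, 319139c, 3347c5a, c6dcc6f} — 5 commits.

5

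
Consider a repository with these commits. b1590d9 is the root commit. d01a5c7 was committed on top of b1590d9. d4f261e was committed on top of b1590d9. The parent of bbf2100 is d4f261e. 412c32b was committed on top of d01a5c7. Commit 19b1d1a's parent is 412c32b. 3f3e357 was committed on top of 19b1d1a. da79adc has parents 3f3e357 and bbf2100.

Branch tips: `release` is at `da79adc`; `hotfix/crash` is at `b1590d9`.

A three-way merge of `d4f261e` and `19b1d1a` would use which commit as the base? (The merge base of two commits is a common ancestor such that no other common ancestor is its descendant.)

Ancestors of d4f261e: {b1590d9, d4f261e}.
Ancestors of 19b1d1a: {19b1d1a, 412c32b, b1590d9, d01a5c7}.
Common ancestors: {b1590d9}.
The only common ancestor is b1590d9, so it is the merge base.

b1590d9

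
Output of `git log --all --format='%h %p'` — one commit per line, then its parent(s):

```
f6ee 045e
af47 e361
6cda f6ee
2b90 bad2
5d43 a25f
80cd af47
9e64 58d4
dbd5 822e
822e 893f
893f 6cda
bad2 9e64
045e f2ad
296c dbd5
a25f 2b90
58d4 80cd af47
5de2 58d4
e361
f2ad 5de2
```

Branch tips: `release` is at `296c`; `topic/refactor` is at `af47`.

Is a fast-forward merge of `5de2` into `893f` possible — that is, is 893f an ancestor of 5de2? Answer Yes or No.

A fast-forward from 893f to 5de2 is possible iff 893f is an ancestor of 5de2.
Ancestors of 5de2: {58d4, 5de2, 80cd, af47, e361}.
893f is not among them, so fast-forward is not possible.

No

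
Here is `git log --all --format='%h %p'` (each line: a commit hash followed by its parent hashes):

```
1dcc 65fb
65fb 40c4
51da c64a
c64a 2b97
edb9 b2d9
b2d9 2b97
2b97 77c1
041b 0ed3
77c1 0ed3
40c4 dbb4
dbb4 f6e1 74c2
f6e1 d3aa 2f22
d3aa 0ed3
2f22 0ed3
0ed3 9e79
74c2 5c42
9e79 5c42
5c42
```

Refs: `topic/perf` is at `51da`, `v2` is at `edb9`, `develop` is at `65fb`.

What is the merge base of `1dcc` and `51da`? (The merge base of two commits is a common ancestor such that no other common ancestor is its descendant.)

0ed3

Ancestors of 1dcc: {0ed3, 1dcc, 2f22, 40c4, 5c42, 65fb, 74c2, 9e79, d3aa, dbb4, f6e1}.
Ancestors of 51da: {0ed3, 2b97, 51da, 5c42, 77c1, 9e79, c64a}.
Common ancestors: {0ed3, 5c42, 9e79}.
Among these, 0ed3 is not an ancestor of any other common ancestor — it is the merge base.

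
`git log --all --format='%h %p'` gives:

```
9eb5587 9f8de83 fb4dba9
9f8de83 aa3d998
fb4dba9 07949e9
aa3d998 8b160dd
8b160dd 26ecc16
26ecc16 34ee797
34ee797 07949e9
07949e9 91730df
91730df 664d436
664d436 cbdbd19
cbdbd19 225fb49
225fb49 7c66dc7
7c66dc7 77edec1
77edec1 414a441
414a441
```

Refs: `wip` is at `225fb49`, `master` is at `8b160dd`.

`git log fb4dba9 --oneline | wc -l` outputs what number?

9

Walking parent pointers from fb4dba9: reachable set = {07949e9, 225fb49, 414a441, 664d436, 77edec1, 7c66dc7, 91730df, cbdbd19, fb4dba9}.
That is 9 commits.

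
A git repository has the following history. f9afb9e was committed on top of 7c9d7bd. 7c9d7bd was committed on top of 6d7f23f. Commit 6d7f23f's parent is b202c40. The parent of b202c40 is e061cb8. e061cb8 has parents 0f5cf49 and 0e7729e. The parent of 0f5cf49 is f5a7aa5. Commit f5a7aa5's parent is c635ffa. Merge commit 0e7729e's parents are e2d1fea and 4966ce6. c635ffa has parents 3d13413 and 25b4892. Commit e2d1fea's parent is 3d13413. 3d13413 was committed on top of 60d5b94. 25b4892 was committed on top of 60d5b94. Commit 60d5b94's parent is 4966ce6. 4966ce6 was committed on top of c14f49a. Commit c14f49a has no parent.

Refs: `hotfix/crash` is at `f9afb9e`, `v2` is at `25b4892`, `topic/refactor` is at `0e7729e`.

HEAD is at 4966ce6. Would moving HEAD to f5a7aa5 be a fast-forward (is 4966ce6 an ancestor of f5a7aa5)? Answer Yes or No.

A fast-forward from 4966ce6 to f5a7aa5 is possible iff 4966ce6 is an ancestor of f5a7aa5.
Ancestors of f5a7aa5: {25b4892, 3d13413, 4966ce6, 60d5b94, c14f49a, c635ffa, f5a7aa5}.
4966ce6 is among them, so fast-forward is possible.

Yes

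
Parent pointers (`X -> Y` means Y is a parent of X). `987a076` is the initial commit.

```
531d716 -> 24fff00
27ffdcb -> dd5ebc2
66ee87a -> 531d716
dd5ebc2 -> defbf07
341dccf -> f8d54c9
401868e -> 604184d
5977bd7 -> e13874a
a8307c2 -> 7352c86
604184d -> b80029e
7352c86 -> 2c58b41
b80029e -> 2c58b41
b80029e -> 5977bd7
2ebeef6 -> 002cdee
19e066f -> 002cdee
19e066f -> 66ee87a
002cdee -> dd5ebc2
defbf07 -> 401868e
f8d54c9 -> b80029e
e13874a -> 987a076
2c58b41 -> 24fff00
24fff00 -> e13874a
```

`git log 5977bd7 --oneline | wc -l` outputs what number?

Walking parent pointers from 5977bd7: reachable set = {5977bd7, 987a076, e13874a}.
That is 3 commits.

3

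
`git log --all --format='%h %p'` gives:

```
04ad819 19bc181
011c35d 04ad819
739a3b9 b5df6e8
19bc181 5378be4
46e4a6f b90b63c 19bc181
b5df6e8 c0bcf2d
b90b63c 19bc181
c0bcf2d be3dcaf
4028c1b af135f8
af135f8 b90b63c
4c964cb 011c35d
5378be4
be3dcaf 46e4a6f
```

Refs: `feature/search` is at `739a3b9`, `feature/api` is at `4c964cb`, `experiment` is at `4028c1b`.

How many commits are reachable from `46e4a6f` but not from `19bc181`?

2

Reachable from 46e4a6f: {19bc181, 46e4a6f, 5378be4, b90b63c}.
Reachable from 19bc181: {19bc181, 5378be4}.
In 46e4a6f's history but not 19bc181's: {46e4a6f, b90b63c} — 2 commits.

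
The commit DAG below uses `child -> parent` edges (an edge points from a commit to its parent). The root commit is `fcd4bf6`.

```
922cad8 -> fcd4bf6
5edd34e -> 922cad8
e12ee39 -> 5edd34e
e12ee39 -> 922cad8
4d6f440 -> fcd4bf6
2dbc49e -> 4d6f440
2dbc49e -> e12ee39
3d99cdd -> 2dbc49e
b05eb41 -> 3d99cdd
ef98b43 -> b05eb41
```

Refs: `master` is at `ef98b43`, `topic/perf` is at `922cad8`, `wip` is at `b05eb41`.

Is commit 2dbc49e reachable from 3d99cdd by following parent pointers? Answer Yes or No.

Ancestors of 3d99cdd (commits reachable by following parents): {2dbc49e, 3d99cdd, 4d6f440, 5edd34e, 922cad8, e12ee39, fcd4bf6}.
2dbc49e is in that set, so it is an ancestor of 3d99cdd.

Yes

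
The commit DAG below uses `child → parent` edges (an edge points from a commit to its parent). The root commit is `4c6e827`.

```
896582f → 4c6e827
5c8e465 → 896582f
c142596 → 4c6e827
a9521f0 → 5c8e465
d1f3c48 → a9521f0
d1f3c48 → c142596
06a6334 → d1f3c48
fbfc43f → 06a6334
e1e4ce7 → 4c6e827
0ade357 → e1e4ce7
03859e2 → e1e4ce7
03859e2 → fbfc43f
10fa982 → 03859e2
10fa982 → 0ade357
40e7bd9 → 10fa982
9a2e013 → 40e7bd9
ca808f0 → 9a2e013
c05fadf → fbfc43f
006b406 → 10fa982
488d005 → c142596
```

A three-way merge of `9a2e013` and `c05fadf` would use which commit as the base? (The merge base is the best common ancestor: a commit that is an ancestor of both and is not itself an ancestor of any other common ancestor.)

fbfc43f

Ancestors of 9a2e013: {03859e2, 06a6334, 0ade357, 10fa982, 40e7bd9, 4c6e827, 5c8e465, 896582f, 9a2e013, a9521f0, c142596, d1f3c48, e1e4ce7, fbfc43f}.
Ancestors of c05fadf: {06a6334, 4c6e827, 5c8e465, 896582f, a9521f0, c05fadf, c142596, d1f3c48, fbfc43f}.
Common ancestors: {06a6334, 4c6e827, 5c8e465, 896582f, a9521f0, c142596, d1f3c48, fbfc43f}.
Among these, fbfc43f is not an ancestor of any other common ancestor — it is the merge base.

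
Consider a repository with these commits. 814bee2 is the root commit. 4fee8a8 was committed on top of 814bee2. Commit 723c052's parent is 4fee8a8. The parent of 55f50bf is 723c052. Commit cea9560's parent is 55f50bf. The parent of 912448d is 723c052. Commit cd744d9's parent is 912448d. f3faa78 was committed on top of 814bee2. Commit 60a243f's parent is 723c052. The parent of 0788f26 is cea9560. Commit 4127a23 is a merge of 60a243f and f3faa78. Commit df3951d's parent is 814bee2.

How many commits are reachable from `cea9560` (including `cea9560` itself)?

5

Walking parent pointers from cea9560: reachable set = {4fee8a8, 55f50bf, 723c052, 814bee2, cea9560}.
That is 5 commits.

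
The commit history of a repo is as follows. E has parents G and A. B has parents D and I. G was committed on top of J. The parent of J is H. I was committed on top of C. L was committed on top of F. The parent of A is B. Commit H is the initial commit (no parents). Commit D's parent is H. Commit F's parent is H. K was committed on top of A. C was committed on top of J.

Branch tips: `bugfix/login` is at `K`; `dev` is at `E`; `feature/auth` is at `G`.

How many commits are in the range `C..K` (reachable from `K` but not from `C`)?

5

Reachable from K: {A, B, C, D, H, I, J, K}.
Reachable from C: {C, H, J}.
In K's history but not C's: {A, B, D, I, K} — 5 commits.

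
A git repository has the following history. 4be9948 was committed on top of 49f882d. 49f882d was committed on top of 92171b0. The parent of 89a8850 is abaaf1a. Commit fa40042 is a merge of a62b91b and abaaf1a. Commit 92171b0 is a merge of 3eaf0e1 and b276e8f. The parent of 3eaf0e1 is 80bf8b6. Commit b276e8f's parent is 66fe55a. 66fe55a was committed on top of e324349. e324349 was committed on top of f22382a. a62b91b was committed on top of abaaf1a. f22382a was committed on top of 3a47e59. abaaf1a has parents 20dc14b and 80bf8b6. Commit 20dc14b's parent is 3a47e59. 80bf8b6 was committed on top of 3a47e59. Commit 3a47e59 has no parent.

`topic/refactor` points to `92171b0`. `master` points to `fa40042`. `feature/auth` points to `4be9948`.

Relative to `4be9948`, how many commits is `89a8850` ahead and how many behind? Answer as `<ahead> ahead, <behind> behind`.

Reachable from 89a8850: {20dc14b, 3a47e59, 80bf8b6, 89a8850, abaaf1a}.
Reachable from 4be9948: {3a47e59, 3eaf0e1, 49f882d, 4be9948, 66fe55a, 80bf8b6, 92171b0, b276e8f, e324349, f22382a}.
Only in 89a8850's history (ahead): {20dc14b, 89a8850, abaaf1a} — 3.
Only in 4be9948's history (behind): {3eaf0e1, 49f882d, 4be9948, 66fe55a, 92171b0, b276e8f, e324349, f22382a} — 8.

3 ahead, 8 behind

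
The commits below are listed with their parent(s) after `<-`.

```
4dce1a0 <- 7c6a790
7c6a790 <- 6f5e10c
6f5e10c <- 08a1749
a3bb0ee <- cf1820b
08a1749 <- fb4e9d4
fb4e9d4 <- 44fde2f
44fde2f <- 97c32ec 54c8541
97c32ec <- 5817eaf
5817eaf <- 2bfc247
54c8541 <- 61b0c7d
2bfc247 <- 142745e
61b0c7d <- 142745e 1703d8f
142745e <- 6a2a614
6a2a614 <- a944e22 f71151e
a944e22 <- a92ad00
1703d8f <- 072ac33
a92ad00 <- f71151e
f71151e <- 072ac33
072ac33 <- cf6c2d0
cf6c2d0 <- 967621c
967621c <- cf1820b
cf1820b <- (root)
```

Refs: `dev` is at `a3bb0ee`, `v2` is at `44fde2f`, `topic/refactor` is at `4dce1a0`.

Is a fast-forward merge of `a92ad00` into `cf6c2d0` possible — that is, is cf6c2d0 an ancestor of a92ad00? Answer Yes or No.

A fast-forward from cf6c2d0 to a92ad00 is possible iff cf6c2d0 is an ancestor of a92ad00.
Ancestors of a92ad00: {072ac33, 967621c, a92ad00, cf1820b, cf6c2d0, f71151e}.
cf6c2d0 is among them, so fast-forward is possible.

Yes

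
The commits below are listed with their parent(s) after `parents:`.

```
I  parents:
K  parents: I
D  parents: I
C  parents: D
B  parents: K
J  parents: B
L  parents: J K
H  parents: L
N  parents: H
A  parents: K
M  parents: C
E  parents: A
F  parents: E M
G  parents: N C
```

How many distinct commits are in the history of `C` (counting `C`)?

3

Walking parent pointers from C: reachable set = {C, D, I}.
That is 3 commits.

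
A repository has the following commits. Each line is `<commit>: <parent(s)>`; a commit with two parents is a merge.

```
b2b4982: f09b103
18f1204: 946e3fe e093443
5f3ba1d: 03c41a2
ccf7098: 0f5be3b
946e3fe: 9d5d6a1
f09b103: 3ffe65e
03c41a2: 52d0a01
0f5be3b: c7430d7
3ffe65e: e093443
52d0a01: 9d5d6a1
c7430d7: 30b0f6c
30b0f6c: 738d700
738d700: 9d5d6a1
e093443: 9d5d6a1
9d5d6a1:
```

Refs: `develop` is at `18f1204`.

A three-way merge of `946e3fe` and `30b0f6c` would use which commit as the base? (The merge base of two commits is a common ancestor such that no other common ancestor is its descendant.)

Ancestors of 946e3fe: {946e3fe, 9d5d6a1}.
Ancestors of 30b0f6c: {30b0f6c, 738d700, 9d5d6a1}.
Common ancestors: {9d5d6a1}.
The only common ancestor is 9d5d6a1, so it is the merge base.

9d5d6a1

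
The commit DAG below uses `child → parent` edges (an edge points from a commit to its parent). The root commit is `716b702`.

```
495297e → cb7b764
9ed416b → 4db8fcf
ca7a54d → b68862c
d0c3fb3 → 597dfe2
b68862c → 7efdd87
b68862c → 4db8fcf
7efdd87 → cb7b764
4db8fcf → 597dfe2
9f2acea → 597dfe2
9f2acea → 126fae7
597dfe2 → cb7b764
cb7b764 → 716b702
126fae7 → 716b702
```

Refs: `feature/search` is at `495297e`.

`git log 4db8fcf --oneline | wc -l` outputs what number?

4

Walking parent pointers from 4db8fcf: reachable set = {4db8fcf, 597dfe2, 716b702, cb7b764}.
That is 4 commits.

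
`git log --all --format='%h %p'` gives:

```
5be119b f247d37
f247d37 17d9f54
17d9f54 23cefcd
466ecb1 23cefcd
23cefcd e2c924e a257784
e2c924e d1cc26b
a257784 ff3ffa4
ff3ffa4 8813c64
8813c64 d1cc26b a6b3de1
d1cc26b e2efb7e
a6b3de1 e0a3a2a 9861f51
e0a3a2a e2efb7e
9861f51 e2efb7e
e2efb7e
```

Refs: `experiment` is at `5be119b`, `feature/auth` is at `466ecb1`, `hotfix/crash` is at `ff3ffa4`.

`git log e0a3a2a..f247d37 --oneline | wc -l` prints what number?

Reachable from f247d37: {17d9f54, 23cefcd, 8813c64, 9861f51, a257784, a6b3de1, d1cc26b, e0a3a2a, e2c924e, e2efb7e, f247d37, ff3ffa4}.
Reachable from e0a3a2a: {e0a3a2a, e2efb7e}.
In f247d37's history but not e0a3a2a's: {17d9f54, 23cefcd, 8813c64, 9861f51, a257784, a6b3de1, d1cc26b, e2c924e, f247d37, ff3ffa4} — 10 commits.

10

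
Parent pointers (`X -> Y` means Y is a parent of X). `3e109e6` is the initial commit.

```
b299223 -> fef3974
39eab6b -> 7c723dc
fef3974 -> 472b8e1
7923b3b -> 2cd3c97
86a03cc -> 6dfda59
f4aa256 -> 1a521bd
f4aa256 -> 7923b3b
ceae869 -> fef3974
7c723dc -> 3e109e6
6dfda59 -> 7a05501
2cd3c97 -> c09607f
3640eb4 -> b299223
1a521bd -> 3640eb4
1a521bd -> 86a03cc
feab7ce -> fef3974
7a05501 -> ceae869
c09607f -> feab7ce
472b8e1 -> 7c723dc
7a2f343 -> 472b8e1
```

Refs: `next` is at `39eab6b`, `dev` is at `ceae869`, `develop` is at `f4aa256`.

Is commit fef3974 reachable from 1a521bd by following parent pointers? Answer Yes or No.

Ancestors of 1a521bd (commits reachable by following parents): {1a521bd, 3640eb4, 3e109e6, 472b8e1, 6dfda59, 7a05501, 7c723dc, 86a03cc, b299223, ceae869, fef3974}.
fef3974 is in that set, so it is an ancestor of 1a521bd.

Yes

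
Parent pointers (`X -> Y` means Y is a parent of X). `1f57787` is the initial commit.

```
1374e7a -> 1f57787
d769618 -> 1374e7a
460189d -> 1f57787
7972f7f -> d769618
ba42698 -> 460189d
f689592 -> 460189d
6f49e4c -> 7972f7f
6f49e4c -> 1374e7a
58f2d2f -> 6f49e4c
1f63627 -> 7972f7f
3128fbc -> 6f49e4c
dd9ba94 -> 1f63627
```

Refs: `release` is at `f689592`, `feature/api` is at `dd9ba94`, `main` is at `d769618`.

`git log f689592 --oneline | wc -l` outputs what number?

Walking parent pointers from f689592: reachable set = {1f57787, 460189d, f689592}.
That is 3 commits.

3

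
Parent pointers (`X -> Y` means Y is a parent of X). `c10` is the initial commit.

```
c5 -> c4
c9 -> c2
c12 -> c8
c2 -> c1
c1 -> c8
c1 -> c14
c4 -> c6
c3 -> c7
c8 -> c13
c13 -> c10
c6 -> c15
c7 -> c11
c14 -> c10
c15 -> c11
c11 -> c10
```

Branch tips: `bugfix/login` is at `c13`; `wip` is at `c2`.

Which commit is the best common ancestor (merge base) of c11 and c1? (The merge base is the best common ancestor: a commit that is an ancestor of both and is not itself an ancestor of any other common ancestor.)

Ancestors of c11: {c10, c11}.
Ancestors of c1: {c1, c10, c13, c14, c8}.
Common ancestors: {c10}.
The only common ancestor is c10, so it is the merge base.

c10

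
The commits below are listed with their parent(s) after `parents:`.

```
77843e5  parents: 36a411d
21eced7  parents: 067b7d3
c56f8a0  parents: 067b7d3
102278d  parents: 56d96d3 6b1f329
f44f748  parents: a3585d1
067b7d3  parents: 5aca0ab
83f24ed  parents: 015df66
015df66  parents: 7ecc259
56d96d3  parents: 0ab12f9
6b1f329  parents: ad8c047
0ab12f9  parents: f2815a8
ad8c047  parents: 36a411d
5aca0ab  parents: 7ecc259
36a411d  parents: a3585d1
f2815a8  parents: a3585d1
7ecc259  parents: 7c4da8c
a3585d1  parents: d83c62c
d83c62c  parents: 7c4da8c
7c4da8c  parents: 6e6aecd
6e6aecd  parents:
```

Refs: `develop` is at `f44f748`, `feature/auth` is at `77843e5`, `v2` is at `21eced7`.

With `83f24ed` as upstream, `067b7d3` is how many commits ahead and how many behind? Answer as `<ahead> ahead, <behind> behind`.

Reachable from 067b7d3: {067b7d3, 5aca0ab, 6e6aecd, 7c4da8c, 7ecc259}.
Reachable from 83f24ed: {015df66, 6e6aecd, 7c4da8c, 7ecc259, 83f24ed}.
Only in 067b7d3's history (ahead): {067b7d3, 5aca0ab} — 2.
Only in 83f24ed's history (behind): {015df66, 83f24ed} — 2.

2 ahead, 2 behind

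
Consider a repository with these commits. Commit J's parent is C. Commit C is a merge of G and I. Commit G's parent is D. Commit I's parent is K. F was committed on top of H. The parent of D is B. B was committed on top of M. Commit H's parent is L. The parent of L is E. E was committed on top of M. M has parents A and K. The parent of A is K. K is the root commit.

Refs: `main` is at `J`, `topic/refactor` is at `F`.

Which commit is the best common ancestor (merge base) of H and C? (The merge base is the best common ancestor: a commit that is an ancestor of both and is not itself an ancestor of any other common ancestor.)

M

Ancestors of H: {A, E, H, K, L, M}.
Ancestors of C: {A, B, C, D, G, I, K, M}.
Common ancestors: {A, K, M}.
Among these, M is not an ancestor of any other common ancestor — it is the merge base.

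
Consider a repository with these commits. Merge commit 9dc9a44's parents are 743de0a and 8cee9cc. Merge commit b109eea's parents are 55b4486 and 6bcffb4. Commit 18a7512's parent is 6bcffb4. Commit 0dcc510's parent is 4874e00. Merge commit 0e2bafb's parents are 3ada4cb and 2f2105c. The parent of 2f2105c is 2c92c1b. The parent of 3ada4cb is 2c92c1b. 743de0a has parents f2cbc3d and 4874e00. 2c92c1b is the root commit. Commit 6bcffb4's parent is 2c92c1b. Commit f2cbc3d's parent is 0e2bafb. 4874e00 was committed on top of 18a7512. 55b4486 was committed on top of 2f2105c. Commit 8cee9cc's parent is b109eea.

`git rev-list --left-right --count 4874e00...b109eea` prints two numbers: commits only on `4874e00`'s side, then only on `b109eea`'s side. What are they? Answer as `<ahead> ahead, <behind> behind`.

2 ahead, 3 behind

Reachable from 4874e00: {18a7512, 2c92c1b, 4874e00, 6bcffb4}.
Reachable from b109eea: {2c92c1b, 2f2105c, 55b4486, 6bcffb4, b109eea}.
Only in 4874e00's history (ahead): {18a7512, 4874e00} — 2.
Only in b109eea's history (behind): {2f2105c, 55b4486, b109eea} — 3.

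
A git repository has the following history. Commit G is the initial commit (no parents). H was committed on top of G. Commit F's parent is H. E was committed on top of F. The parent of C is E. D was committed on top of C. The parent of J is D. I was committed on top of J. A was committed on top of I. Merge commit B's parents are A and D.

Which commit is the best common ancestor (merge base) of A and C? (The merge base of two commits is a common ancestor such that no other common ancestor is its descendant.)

C

Ancestors of A: {A, C, D, E, F, G, H, I, J}.
Ancestors of C: {C, E, F, G, H}.
Common ancestors: {C, E, F, G, H}.
Among these, C is not an ancestor of any other common ancestor — it is the merge base.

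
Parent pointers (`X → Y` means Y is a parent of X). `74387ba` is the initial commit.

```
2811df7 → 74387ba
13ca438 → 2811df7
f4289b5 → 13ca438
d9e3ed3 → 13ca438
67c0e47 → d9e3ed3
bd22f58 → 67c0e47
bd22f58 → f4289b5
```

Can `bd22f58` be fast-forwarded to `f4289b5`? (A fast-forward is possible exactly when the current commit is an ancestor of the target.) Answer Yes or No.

No

A fast-forward from bd22f58 to f4289b5 is possible iff bd22f58 is an ancestor of f4289b5.
Ancestors of f4289b5: {13ca438, 2811df7, 74387ba, f4289b5}.
bd22f58 is not among them, so fast-forward is not possible.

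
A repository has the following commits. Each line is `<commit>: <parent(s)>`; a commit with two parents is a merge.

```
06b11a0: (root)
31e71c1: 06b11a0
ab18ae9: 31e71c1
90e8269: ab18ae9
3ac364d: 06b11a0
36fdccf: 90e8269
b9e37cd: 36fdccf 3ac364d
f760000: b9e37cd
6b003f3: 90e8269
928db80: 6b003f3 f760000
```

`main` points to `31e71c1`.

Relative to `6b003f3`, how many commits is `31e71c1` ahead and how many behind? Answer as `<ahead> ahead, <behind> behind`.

0 ahead, 3 behind

Reachable from 31e71c1: {06b11a0, 31e71c1}.
Reachable from 6b003f3: {06b11a0, 31e71c1, 6b003f3, 90e8269, ab18ae9}.
Only in 31e71c1's history (ahead): {} — 0.
Only in 6b003f3's history (behind): {6b003f3, 90e8269, ab18ae9} — 3.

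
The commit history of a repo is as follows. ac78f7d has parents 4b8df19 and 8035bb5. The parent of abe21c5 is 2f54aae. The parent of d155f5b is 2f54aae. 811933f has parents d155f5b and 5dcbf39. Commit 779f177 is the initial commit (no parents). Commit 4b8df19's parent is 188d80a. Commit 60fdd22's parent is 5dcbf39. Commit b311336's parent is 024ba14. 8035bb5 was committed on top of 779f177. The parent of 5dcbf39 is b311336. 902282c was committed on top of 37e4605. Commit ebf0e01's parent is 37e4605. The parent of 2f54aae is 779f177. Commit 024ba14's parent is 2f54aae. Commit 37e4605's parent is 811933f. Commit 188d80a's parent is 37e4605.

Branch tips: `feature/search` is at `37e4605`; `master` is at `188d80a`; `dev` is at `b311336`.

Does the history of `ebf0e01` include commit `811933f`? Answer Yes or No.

Ancestors of ebf0e01 (commits reachable by following parents): {024ba14, 2f54aae, 37e4605, 5dcbf39, 779f177, 811933f, b311336, d155f5b, ebf0e01}.
811933f is in that set, so it is an ancestor of ebf0e01.

Yes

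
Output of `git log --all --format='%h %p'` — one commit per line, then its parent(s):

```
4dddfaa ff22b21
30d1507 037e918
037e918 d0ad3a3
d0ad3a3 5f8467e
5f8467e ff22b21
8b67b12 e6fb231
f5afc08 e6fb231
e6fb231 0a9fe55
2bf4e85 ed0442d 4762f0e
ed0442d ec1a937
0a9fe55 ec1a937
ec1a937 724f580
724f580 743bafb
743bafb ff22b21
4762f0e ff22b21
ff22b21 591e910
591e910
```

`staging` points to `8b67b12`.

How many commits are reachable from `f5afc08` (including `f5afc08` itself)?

8

Walking parent pointers from f5afc08: reachable set = {0a9fe55, 591e910, 724f580, 743bafb, e6fb231, ec1a937, f5afc08, ff22b21}.
That is 8 commits.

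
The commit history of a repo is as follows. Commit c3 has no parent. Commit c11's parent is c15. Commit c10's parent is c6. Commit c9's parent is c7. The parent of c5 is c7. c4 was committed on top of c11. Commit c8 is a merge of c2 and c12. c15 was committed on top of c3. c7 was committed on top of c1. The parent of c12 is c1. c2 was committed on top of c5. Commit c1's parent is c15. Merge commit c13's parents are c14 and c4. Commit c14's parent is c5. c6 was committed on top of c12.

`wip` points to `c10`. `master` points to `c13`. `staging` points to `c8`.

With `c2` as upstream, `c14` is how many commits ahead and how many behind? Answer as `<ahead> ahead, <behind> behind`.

1 ahead, 1 behind

Reachable from c14: {c1, c14, c15, c3, c5, c7}.
Reachable from c2: {c1, c15, c2, c3, c5, c7}.
Only in c14's history (ahead): {c14} — 1.
Only in c2's history (behind): {c2} — 1.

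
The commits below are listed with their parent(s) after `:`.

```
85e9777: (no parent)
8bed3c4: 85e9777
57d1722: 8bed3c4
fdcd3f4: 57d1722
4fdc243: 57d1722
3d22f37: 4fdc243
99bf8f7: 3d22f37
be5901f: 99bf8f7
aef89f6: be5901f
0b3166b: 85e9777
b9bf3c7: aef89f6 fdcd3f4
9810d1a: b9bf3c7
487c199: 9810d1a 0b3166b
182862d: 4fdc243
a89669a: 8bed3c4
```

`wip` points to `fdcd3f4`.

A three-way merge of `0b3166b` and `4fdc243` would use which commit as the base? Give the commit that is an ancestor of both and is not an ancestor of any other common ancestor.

Ancestors of 0b3166b: {0b3166b, 85e9777}.
Ancestors of 4fdc243: {4fdc243, 57d1722, 85e9777, 8bed3c4}.
Common ancestors: {85e9777}.
The only common ancestor is 85e9777, so it is the merge base.

85e9777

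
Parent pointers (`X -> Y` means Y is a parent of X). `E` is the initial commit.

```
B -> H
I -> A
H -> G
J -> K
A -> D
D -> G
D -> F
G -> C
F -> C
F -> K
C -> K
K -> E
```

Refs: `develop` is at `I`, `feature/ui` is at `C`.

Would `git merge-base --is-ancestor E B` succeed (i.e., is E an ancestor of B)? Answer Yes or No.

Yes

Ancestors of B (commits reachable by following parents): {B, C, E, G, H, K}.
E is in that set, so it is an ancestor of B.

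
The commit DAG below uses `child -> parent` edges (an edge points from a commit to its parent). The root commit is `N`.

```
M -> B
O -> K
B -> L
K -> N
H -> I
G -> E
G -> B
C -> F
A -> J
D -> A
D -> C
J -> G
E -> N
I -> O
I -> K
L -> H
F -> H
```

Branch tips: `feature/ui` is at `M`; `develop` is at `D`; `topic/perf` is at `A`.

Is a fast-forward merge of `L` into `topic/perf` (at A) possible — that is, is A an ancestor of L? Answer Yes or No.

No

A fast-forward from A to L is possible iff A is an ancestor of L.
Ancestors of L: {H, I, K, L, N, O}.
A is not among them, so fast-forward is not possible.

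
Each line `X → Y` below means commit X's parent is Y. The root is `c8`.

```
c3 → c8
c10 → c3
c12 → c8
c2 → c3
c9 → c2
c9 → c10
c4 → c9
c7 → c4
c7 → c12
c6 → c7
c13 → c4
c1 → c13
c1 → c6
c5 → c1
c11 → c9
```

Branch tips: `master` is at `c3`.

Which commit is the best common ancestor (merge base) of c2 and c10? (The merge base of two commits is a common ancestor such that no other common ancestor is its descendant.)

c3

Ancestors of c2: {c2, c3, c8}.
Ancestors of c10: {c10, c3, c8}.
Common ancestors: {c3, c8}.
Among these, c3 is not an ancestor of any other common ancestor — it is the merge base.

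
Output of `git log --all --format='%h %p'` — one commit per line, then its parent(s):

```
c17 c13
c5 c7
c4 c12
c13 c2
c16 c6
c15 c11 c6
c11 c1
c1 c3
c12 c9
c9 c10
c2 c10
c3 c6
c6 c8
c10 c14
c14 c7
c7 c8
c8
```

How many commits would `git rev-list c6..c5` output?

Reachable from c5: {c5, c7, c8}.
Reachable from c6: {c6, c8}.
In c5's history but not c6's: {c5, c7} — 2 commits.

2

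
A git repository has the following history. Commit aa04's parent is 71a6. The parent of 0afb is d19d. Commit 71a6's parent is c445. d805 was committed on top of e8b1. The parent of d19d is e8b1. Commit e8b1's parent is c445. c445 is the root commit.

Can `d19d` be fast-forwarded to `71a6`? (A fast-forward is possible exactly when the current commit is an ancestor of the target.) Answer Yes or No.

No

A fast-forward from d19d to 71a6 is possible iff d19d is an ancestor of 71a6.
Ancestors of 71a6: {71a6, c445}.
d19d is not among them, so fast-forward is not possible.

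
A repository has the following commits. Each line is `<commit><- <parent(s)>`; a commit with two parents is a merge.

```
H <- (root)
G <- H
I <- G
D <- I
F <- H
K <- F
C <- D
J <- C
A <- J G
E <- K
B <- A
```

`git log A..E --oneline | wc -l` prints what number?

3

Reachable from E: {E, F, H, K}.
Reachable from A: {A, C, D, G, H, I, J}.
In E's history but not A's: {E, F, K} — 3 commits.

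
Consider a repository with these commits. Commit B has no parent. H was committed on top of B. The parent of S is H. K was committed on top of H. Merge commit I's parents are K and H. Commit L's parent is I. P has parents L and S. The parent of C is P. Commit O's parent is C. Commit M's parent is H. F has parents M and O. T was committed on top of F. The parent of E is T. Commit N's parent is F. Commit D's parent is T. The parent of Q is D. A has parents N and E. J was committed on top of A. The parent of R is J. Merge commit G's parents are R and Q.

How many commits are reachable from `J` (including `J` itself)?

Walking parent pointers from J: reachable set = {A, B, C, E, F, H, I, J, K, L, M, N, O, P, S, T}.
That is 16 commits.

16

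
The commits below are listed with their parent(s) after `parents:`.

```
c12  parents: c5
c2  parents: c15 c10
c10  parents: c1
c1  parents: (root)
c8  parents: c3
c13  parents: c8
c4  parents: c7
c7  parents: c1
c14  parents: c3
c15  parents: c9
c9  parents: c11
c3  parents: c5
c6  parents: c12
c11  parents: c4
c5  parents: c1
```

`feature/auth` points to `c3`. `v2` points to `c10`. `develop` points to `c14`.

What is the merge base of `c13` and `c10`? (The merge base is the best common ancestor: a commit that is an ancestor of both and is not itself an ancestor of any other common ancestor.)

c1

Ancestors of c13: {c1, c13, c3, c5, c8}.
Ancestors of c10: {c1, c10}.
Common ancestors: {c1}.
The only common ancestor is c1, so it is the merge base.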